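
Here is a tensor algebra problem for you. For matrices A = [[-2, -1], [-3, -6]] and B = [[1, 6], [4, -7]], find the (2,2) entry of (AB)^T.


(AB)^T_{ij} = (AB)_{ji} = sum_k A_{jk} B_{ki}.
For i=2, j=2 we need (AB)_{22}:
A_{21} * B_{12} = -3 * 6 = -18
A_{22} * B_{22} = -6 * -7 = 42
Sum = -18 + 42 = 24

24


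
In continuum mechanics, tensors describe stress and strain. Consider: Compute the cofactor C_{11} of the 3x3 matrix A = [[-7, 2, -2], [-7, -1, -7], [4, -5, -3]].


To find cofactor C_{11}, delete row 1 and column 1.
The resulting 2x2 submatrix is: [[-1, -7], [-5, -3]]
Minor M_{11} = -1*-3 - -7*-5
  = 3 - 35 = -32
Sign = (-1)^(1+1) = (-1)^2 = 1
Cofactor C_{11} = 1 * -32 = -32

-32


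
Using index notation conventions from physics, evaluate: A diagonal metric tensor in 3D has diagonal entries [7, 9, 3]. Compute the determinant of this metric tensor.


For a diagonal metric, the determinant is the product of diagonal entries.
Diagonal entries: 7, 9, 3
det(g) = 7 * 9 * 3 = 189

189


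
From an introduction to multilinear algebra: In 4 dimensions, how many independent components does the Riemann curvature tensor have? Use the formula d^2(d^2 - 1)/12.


The Riemann tensor in d dimensions has d^2(d^2 - 1)/12 independent components.
d = 4, so d^2 = 16
d^2 - 1 = 15
d^2(d^2 - 1) = 16 * 15 = 240
Divide by 12: 240 / 12 = 20

20


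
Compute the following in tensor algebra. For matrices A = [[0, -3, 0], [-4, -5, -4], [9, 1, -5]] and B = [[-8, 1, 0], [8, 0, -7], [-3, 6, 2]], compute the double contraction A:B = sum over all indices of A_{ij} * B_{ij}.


A:B = sum over all i,j of A_{ij} * B_{ij}.
Row 1: 0*-8=0, -3*1=-3, 0*0=0 => row sum = -3
Row 2: -4*8=-32, -5*0=0, -4*-7=28 => row sum = -4
Row 3: 9*-3=-27, 1*6=6, -5*2=-10 => row sum = -31
Total = -3 + -4 + -31 = -38

-38


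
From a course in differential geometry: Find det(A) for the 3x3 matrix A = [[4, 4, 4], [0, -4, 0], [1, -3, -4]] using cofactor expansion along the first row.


Expanding along the first row, det(A) = a11*M_11 - a12*M_12 + a13*M_13, where M_1j is the (1,j) minor.
Minor M_11 = -4*-4 - 0*-3 = 16
Minor M_12 = 0*-4 - 0*1 = 0
Minor M_13 = 0*-3 - -4*1 = 4
det = 4*(16) - 4*(0) + 4*(4)
    = 64 - 0 + 16
    = 80

80


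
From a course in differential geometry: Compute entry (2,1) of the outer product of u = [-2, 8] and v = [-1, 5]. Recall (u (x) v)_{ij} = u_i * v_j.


The outer product entry T_{ij} = u_i * v_j.
We need i=2, j=1.
u_2 = 8, v_1 = -1
T_{2,1} = 8 * -1 = -8

-8


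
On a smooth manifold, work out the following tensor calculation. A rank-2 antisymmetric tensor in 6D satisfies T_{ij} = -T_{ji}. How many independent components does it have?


An antisymmetric rank-2 tensor satisfies A_{ij} = -A_{ji}, so diagonal entries are zero.
The independent components are the upper-triangular entries: C(n, 2) = n(n-1)/2.
n = 6
C(6, 2) = 6 * 5 / 2 = 30 / 2 = 15

15


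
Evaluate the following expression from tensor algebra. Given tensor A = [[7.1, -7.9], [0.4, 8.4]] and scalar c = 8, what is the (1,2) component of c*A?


Scalar multiplication: (cA)_{ij} = c * A_{ij}.
c = 8
A_{12} = -7.9
(cA)_{12} = 8 * -7.9 = -63.2

-63.2


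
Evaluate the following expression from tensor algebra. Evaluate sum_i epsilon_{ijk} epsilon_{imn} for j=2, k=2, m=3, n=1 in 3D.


Using the identity: epsilon_{ijk} epsilon_{imn} = delta_{jm} delta_{kn} - delta_{jn} delta_{km}.
delta_{23} = 0
delta_{21} = 0
delta_{21} = 0
delta_{23} = 0
Result = 0 * 0 - 0 * 0 = 0 - 0 = 0

0


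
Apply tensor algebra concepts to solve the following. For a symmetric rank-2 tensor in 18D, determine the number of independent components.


A symmetric rank-2 tensor in d dimensions has d(d+1)/2 independent components.
d = 18
d(d+1)/2 = 18 * 19 / 2 = 342 / 2 = 171

171


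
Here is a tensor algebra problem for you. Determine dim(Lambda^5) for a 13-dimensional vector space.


The dimension of the space of p-forms on an n-dimensional space is C(n, p).
n = 13, p = 5
C(13, 5) = 13! / (5! * 8!) = 1287

1287


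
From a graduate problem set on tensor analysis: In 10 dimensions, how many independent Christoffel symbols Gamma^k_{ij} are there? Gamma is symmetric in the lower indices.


Christoffel symbols Gamma^k_{ij} are symmetric in i,j, so there are d * d(d+1)/2 independent symbols.
d = 10
d(d+1)/2 = 10 * 11 / 2 = 55
Total = 10 * 55 = 550

550


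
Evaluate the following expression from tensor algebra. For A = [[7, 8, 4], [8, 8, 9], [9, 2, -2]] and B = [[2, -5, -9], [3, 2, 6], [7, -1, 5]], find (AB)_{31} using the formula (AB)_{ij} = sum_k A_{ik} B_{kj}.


(AB)_{ij} = sum_k A_{ik} B_{kj}.
For i=3, j=1:
A_{31} * B_{11} = 9 * 2 = 18
A_{32} * B_{21} = 2 * 3 = 6
A_{33} * B_{31} = -2 * 7 = -14
Sum = 18 + 6 + -14 = 10

10


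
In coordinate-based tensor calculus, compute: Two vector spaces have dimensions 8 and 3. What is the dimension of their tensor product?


The dimension of a tensor product is the product of dimensions.
dim(V) = 8, dim(W) = 3
dim(V (x) W) = 8 * 3 = 24

24


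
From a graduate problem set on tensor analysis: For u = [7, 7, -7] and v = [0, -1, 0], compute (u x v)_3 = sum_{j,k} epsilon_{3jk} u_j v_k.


(u x v)_3 = sum_{j,k} epsilon_{3jk} u_j v_k. Only permutations of (1,2,3) contribute; the two non-zero terms are:
eps_{312} u_1 v_2 = 1 * 7 * -1 = -7
eps_{321} u_2 v_1 = -1 * 7 * 0 = 0
(u x v)_3 = -7

-7


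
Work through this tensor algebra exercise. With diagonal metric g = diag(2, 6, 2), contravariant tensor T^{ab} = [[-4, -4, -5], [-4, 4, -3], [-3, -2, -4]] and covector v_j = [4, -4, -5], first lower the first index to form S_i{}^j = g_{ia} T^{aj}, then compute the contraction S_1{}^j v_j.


Step 1: lower the first index. For a diagonal metric, g_{ia} T^{aj} = g_{ii} T^{ij} (no sum on i).
g_{11} = 2
S_1{}^1 = 2 * T^{11} = 2 * -4 = -8
S_1{}^2 = 2 * T^{12} = 2 * -4 = -8
S_1{}^3 = 2 * T^{13} = 2 * -5 = -10
Step 2: contract S_1{}^j with v_j.
S_1{}^1 * v_1 = -8 * 4 = -32
S_1{}^2 * v_2 = -8 * -4 = 32
S_1{}^3 * v_3 = -10 * -5 = 50
Result = -32 + 32 + 50 = 50

50


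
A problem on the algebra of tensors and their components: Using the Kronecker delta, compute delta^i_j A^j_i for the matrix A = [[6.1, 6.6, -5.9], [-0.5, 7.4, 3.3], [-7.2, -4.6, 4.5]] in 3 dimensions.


The contraction (trace) of a rank-2 tensor is the sum of its diagonal elements.
Diagonal entries: A[1,1] = 6.1, A[2,2] = 7.4, A[3,3] = 4.5
Tr(A) = 6.1 + 7.4 + 4.5 = 18

18


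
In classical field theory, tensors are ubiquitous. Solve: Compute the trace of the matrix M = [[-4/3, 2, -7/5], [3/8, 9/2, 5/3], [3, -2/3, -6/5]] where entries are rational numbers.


The trace is the sum of diagonal entries.
Diagonal: M[1,1] = -4/3, M[2,2] = 9/2, M[3,3] = -6/5
Tr(M) = -4/3 + 9/2 + -6/5
Computing step by step:
After adding M[1,1]: -4/3
After adding M[2,2]: 19/6
After adding M[3,3]: 59/30
Tr(M) = 59/30

59/30


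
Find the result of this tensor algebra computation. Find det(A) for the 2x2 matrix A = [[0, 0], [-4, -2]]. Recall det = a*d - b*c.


For a 2x2 matrix [[a, b], [c, d]], det = a*d - b*c.
a = 0, b = 0, c = -4, d = -2
a*d = 0 * -2 = 0
b*c = 0 * -4 = 0
det = 0 - 0 = 0

0


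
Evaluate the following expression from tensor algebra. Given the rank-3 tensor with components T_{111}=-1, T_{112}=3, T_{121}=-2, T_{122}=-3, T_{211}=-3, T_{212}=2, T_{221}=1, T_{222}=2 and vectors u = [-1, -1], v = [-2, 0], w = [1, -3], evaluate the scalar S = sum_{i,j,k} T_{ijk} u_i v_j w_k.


S = sum over i,j,k of T_{ijk} u_i v_j w_k. Expanding all 8 terms:
T_{111}*u_1*v_1*w_1 = -1*-1*-2*1 = -2  (running total: -2)
T_{112}*u_1*v_1*w_2 = 3*-1*-2*-3 = -18  (running total: -20)
T_{121}*u_1*v_2*w_1 = -2*-1*0*1 = 0  (running total: -20)
T_{122}*u_1*v_2*w_2 = -3*-1*0*-3 = 0  (running total: -20)
T_{211}*u_2*v_1*w_1 = -3*-1*-2*1 = -6  (running total: -26)
T_{212}*u_2*v_1*w_2 = 2*-1*-2*-3 = -12  (running total: -38)
T_{221}*u_2*v_2*w_1 = 1*-1*0*1 = 0  (running total: -38)
T_{222}*u_2*v_2*w_2 = 2*-1*0*-3 = 0  (running total: -38)
S = -38

-38


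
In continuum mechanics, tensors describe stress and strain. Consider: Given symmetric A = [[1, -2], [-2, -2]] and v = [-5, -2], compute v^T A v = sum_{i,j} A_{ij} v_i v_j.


First compute Av:
(Av)_1 = 1*-5 + -2*-2 = -1
(Av)_2 = -2*-5 + -2*-2 = 14
Av = [-1, 14]
Then v^T (Av) = -5*-1 + -2*14
= 5 + -28 = -23

-23


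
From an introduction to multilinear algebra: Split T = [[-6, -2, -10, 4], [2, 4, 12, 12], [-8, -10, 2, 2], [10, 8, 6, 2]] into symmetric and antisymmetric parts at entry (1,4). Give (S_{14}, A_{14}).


T_{14} = 4
T_{41} = 10
S_{14} = (4 + 10)/2 = 14/2 = 7
A_{14} = (4 - 10)/2 = -6/2 = -3
Check: S + A = 7 + -3 = 4 = T_{14}.

(7, -3)


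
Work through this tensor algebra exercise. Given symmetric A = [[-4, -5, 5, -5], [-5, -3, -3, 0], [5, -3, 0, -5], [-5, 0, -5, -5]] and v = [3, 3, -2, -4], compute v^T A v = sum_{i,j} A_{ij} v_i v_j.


First compute Av:
(Av)_1 = -4*3 + -5*3 + 5*-2 + -5*-4 = -17
(Av)_2 = -5*3 + -3*3 + -3*-2 + 0*-4 = -18
(Av)_3 = 5*3 + -3*3 + 0*-2 + -5*-4 = 26
(Av)_4 = -5*3 + 0*3 + -5*-2 + -5*-4 = 15
Av = [-17, -18, 26, 15]
Then v^T (Av) = 3*-17 + 3*-18 + -2*26 + -4*15
= -51 + -54 + -52 + -60 = -217

-217


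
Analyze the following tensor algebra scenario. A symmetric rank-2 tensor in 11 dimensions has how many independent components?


A symmetric rank-2 tensor in d dimensions has d(d+1)/2 independent components.
d = 11
d(d+1)/2 = 11 * 12 / 2 = 132 / 2 = 66

66


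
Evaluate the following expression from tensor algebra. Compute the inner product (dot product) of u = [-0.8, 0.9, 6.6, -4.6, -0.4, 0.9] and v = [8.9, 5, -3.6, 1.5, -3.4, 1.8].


The inner product u . v = sum of u_i * v_i.
Term-by-term: -0.8 * 8.9, 0.9 * 5, 6.6 * -3.6, -4.6 * 1.5, -0.4 * -3.4, 0.9 * 1.8
Products: -7.12, 4.5, -23.76, -6.9, 1.36, 1.62
Sum = -7.12 + 4.5 + -23.76 + -6.9 + 1.36 + 1.62 = -30.3

-30.3


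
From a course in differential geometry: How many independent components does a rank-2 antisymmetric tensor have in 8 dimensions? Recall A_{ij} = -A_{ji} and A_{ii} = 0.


An antisymmetric rank-2 tensor satisfies A_{ij} = -A_{ji}, so diagonal entries are zero.
The independent components are the upper-triangular entries: C(n, 2) = n(n-1)/2.
n = 8
C(8, 2) = 8 * 7 / 2 = 56 / 2 = 28

28


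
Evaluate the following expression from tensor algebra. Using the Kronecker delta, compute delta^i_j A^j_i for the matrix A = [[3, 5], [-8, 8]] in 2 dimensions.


The contraction (trace) of a rank-2 tensor is the sum of its diagonal elements.
Diagonal entries: A[1,1] = 3, A[2,2] = 8
Tr(A) = 3 + 8 = 11

11


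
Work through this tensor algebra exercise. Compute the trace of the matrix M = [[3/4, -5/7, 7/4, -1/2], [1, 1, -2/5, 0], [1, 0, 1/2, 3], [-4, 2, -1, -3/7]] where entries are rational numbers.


The trace is the sum of diagonal entries.
Diagonal: M[1,1] = 3/4, M[2,2] = 1, M[3,3] = 1/2, M[4,4] = -3/7
Tr(M) = 3/4 + 1 + 1/2 + -3/7
Computing step by step:
After adding M[1,1]: 3/4
After adding M[2,2]: 7/4
After adding M[3,3]: 9/4
After adding M[4,4]: 51/28
Tr(M) = 51/28

51/28


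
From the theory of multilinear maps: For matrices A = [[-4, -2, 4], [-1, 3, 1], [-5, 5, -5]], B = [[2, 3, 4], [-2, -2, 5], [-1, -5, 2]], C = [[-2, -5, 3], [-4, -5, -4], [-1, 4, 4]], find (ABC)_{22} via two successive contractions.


(ABC)_{22} = sum_m (AB)_{2m} C_{m2}. First compute row 2 of AB.
(AB)_{21} = -1*2 + 3*-2 + 1*-1 = -9
(AB)_{22} = -1*3 + 3*-2 + 1*-5 = -14
(AB)_{23} = -1*4 + 3*5 + 1*2 = 13
Now contract with column 2 of C:
(AB)_{21} * C_{12} = -9 * -5 = 45
(AB)_{22} * C_{22} = -14 * -5 = 70
(AB)_{23} * C_{32} = 13 * 4 = 52
(ABC)_{22} = 45 + 70 + 52 = 167

167


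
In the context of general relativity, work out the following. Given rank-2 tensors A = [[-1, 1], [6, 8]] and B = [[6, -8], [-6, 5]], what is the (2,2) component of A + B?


Tensor addition is component-wise: (A + B)_{ij} = A_{ij} + B_{ij}.
A_{22} = 8
B_{22} = 5
(A + B)_{22} = 8 + 5 = 13

13


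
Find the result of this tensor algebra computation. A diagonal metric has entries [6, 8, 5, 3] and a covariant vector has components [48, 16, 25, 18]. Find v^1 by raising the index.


To raise an index with a diagonal metric: v^i = v_i / g_{ii}.
For index 1: v_1 = 48, g_{11} = 6
v^1 = 48 / 6 = 8

8


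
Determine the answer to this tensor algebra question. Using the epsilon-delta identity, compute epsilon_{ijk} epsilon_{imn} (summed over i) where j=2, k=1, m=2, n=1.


Using the identity: epsilon_{ijk} epsilon_{imn} = delta_{jm} delta_{kn} - delta_{jn} delta_{km}.
delta_{22} = 1
delta_{11} = 1
delta_{21} = 0
delta_{12} = 0
Result = 1 * 1 - 0 * 0 = 1 - 0 = 1

1


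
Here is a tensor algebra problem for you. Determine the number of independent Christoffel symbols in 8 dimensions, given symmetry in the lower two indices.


Christoffel symbols Gamma^k_{ij} are symmetric in i,j, so there are d * d(d+1)/2 independent symbols.
d = 8
d(d+1)/2 = 8 * 9 / 2 = 36
Total = 8 * 36 = 288

288


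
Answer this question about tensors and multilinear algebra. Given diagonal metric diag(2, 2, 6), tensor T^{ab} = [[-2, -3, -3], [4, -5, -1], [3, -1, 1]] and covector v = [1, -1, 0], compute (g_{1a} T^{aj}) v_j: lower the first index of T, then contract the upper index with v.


Step 1: lower the first index. For a diagonal metric, g_{ia} T^{aj} = g_{ii} T^{ij} (no sum on i).
g_{11} = 2
S_1{}^1 = 2 * T^{11} = 2 * -2 = -4
S_1{}^2 = 2 * T^{12} = 2 * -3 = -6
S_1{}^3 = 2 * T^{13} = 2 * -3 = -6
Step 2: contract S_1{}^j with v_j.
S_1{}^1 * v_1 = -4 * 1 = -4
S_1{}^2 * v_2 = -6 * -1 = 6
S_1{}^3 * v_3 = -6 * 0 = 0
Result = -4 + 6 + 0 = 2

2


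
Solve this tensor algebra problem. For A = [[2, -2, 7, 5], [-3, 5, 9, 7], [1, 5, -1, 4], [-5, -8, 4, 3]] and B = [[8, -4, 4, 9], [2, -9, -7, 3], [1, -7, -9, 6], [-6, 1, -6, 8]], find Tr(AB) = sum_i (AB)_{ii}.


Tr(AB) = sum_i (AB)_{ii} where (AB)_{ii} = sum_k A_{ik} B_{ki}.
(AB)_{11} = 2*8 + -2*2 + 7*1 + 5*-6 = -11
(AB)_{22} = -3*-4 + 5*-9 + 9*-7 + 7*1 = -89
(AB)_{33} = 1*4 + 5*-7 + -1*-9 + 4*-6 = -46
(AB)_{44} = -5*9 + -8*3 + 4*6 + 3*8 = -21
Tr(AB) = -11 + -89 + -46 + -21 = -167

-167


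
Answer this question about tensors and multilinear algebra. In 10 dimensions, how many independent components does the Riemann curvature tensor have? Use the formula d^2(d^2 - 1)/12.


The Riemann tensor in d dimensions has d^2(d^2 - 1)/12 independent components.
d = 10, so d^2 = 100
d^2 - 1 = 99
d^2(d^2 - 1) = 100 * 99 = 9900
Divide by 12: 9900 / 12 = 825

825


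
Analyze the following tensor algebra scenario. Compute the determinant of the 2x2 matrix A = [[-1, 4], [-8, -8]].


For a 2x2 matrix [[a, b], [c, d]], det = a*d - b*c.
a = -1, b = 4, c = -8, d = -8
a*d = -1 * -8 = 8
b*c = 4 * -8 = -32
det = 8 - -32 = 40

40


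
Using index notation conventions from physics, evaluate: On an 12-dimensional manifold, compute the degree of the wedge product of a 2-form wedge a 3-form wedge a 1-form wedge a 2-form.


The degree of a wedge product is the sum of the degrees of the individual forms.
Degrees: 2, 3, 1, 2
Total degree = 2 + 3 + 1 + 2 = 8

8


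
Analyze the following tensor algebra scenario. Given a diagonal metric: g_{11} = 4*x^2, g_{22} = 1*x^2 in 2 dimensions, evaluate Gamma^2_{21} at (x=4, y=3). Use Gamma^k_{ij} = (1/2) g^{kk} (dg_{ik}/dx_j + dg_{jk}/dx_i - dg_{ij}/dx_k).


For a diagonal metric, Gamma^k_{ij} = (1/2) g^{kk} (dg_{ik}/dx_j + dg_{jk}/dx_i - dg_{ij}/dx_k).
The metric is diagonal, so g_{ab} = 0 for a != b.
At the given point: g_{11} = 64, g_{22} = 16
g^{22} = 1/16
dg_{22}/dx_1 = dg_{22}/dx_1 = 8
dg_{12}/dx_2 = 0 (off-diagonal)
dg_{21}/dx_2 = 0 (off-diagonal)
Numerator = 8 + 0 - 0 = 8
Gamma^2_{21} = 8 / (2 * 16) = 1/4

1/4


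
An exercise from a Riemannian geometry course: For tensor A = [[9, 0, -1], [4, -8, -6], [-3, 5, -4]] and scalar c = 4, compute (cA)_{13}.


Scalar multiplication: (cA)_{ij} = c * A_{ij}.
c = 4
A_{13} = -1
(cA)_{13} = 4 * -1 = -4

-4


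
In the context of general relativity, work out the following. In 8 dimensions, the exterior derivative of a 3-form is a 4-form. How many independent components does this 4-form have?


The exterior derivative of a p-form is a (p+1)-form.
Its number of independent components is C(n, p+1).
n = 8, p+1 = 4
C(8, 4) = 70

70


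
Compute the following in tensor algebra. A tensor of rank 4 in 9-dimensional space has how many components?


The number of components of a rank-r tensor in d dimensions is d^r.
Here d = 9 and r = 4.
9^4 = 6561

6561


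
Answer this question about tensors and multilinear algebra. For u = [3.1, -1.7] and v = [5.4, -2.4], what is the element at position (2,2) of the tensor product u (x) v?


The outer product entry T_{ij} = u_i * v_j.
We need i=2, j=2.
u_2 = -1.7, v_2 = -2.4
T_{2,2} = -1.7 * -2.4 = 4.08

4.08


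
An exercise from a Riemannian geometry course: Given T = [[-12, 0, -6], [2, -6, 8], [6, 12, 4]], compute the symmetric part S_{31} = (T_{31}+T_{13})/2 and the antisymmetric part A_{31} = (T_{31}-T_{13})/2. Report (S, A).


T_{31} = 6
T_{13} = -6
S_{31} = (6 + -6)/2 = 0/2 = 0
A_{31} = (6 - -6)/2 = 12/2 = 6
Check: S + A = 0 + 6 = 6 = T_{31}.

(0, 6)


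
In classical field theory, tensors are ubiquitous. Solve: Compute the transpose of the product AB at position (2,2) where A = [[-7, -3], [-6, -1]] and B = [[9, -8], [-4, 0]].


(AB)^T_{ij} = (AB)_{ji} = sum_k A_{jk} B_{ki}.
For i=2, j=2 we need (AB)_{22}:
A_{21} * B_{12} = -6 * -8 = 48
A_{22} * B_{22} = -1 * 0 = 0
Sum = 48 + 0 = 48

48


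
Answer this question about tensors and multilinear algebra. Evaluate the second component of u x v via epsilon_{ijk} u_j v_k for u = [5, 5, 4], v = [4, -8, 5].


(u x v)_2 = sum_{j,k} epsilon_{2jk} u_j v_k. Only permutations of (1,2,3) contribute; the two non-zero terms are:
eps_{213} u_1 v_3 = -1 * 5 * 5 = -25
eps_{231} u_3 v_1 = 1 * 4 * 4 = 16
(u x v)_2 = -9

-9


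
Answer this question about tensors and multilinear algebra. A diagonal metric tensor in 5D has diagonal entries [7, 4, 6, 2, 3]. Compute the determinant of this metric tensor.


For a diagonal metric, the determinant is the product of diagonal entries.
Diagonal entries: 7, 4, 6, 2, 3
det(g) = 7 * 4 * 6 * 2 * 3 = 1008

1008


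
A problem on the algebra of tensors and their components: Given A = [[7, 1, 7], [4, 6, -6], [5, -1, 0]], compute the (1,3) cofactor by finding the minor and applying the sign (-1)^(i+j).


To find cofactor C_{13}, delete row 1 and column 3.
The resulting 2x2 submatrix is: [[4, 6], [5, -1]]
Minor M_{13} = 4*-1 - 6*5
  = -4 - 30 = -34
Sign = (-1)^(1+3) = (-1)^4 = 1
Cofactor C_{13} = 1 * -34 = -34

-34


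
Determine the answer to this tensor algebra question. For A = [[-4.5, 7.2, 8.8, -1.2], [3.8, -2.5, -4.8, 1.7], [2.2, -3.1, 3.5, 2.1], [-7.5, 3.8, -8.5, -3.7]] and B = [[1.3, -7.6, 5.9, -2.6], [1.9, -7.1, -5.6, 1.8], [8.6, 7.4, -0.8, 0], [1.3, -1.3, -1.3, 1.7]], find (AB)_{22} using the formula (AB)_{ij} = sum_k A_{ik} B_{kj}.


(AB)_{ij} = sum_k A_{ik} B_{kj}.
For i=2, j=2:
A_{21} * B_{12} = 3.8 * -7.6 = -28.88
A_{22} * B_{22} = -2.5 * -7.1 = 17.75
A_{23} * B_{32} = -4.8 * 7.4 = -35.52
A_{24} * B_{42} = 1.7 * -1.3 = -2.21
Sum = -28.88 + 17.75 + -35.52 + -2.21 = -48.86

-48.86


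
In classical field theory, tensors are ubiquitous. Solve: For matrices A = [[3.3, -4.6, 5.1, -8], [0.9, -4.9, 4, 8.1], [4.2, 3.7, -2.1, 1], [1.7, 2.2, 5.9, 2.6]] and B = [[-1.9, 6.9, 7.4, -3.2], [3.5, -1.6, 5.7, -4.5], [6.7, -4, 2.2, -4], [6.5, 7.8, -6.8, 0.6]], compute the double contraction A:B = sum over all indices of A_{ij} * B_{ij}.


A:B = sum over all i,j of A_{ij} * B_{ij}.
Row 1: 3.3*-1.9=-6.27, -4.6*6.9=-31.74, 5.1*7.4=37.74, -8*-3.2=25.6 => row sum = 25.33
Row 2: 0.9*3.5=3.15, -4.9*-1.6=7.84, 4*5.7=22.8, 8.1*-4.5=-36.45 => row sum = -2.66
Row 3: 4.2*6.7=28.14, 3.7*-4=-14.8, -2.1*2.2=-4.62, 1*-4=-4 => row sum = 4.72
Row 4: 1.7*6.5=11.05, 2.2*7.8=17.16, 5.9*-6.8=-40.12, 2.6*0.6=1.56 => row sum = -10.35
Total = 25.33 + -2.66 + 4.72 + -10.35 = 17.04

17.04


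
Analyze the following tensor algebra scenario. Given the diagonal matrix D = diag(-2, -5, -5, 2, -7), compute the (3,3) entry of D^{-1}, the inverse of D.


For a diagonal matrix, the inverse has entries (D^{-1})_{ii} = 1/d_{ii}.
The diagonal entries are: d_{11} = -2, d_{22} = -5, d_{33} = -5, d_{44} = 2, d_{55} = -7
We need (D^{-1})_{33} = 1/d_{33} = 1/-5 = -1/5

-1/5


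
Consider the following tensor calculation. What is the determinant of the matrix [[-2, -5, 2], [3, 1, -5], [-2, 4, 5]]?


Expanding along the first row, det(A) = a11*M_11 - a12*M_12 + a13*M_13, where M_1j is the (1,j) minor.
Minor M_11 = 1*5 - -5*4 = 25
Minor M_12 = 3*5 - -5*-2 = 5
Minor M_13 = 3*4 - 1*-2 = 14
det = -2*(25) - -5*(5) + 2*(14)
    = -50 - -25 + 28
    = 3

3


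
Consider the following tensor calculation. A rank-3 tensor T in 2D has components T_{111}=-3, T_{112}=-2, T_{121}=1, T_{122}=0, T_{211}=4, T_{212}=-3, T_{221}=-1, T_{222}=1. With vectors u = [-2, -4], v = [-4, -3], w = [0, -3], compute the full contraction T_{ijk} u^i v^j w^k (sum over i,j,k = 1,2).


S = sum over i,j,k of T_{ijk} u_i v_j w_k. Expanding all 8 terms:
T_{111}*u_1*v_1*w_1 = -3*-2*-4*0 = 0  (running total: 0)
T_{112}*u_1*v_1*w_2 = -2*-2*-4*-3 = 48  (running total: 48)
T_{121}*u_1*v_2*w_1 = 1*-2*-3*0 = 0  (running total: 48)
T_{122}*u_1*v_2*w_2 = 0*-2*-3*-3 = 0  (running total: 48)
T_{211}*u_2*v_1*w_1 = 4*-4*-4*0 = 0  (running total: 48)
T_{212}*u_2*v_1*w_2 = -3*-4*-4*-3 = 144  (running total: 192)
T_{221}*u_2*v_2*w_1 = -1*-4*-3*0 = 0  (running total: 192)
T_{222}*u_2*v_2*w_2 = 1*-4*-3*-3 = -36  (running total: 156)
S = 156

156


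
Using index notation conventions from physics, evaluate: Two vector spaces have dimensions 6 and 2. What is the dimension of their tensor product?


The dimension of a tensor product is the product of dimensions.
dim(V) = 6, dim(W) = 2
dim(V (x) W) = 6 * 2 = 12

12


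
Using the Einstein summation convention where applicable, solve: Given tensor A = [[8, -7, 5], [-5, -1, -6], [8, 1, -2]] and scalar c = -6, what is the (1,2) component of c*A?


Scalar multiplication: (cA)_{ij} = c * A_{ij}.
c = -6
A_{12} = -7
(cA)_{12} = -6 * -7 = 42

42


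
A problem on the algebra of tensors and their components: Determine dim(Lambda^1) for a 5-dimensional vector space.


The dimension of the space of p-forms on an n-dimensional space is C(n, p).
n = 5, p = 1
C(5, 1) = 5! / (1! * 4!) = 5

5


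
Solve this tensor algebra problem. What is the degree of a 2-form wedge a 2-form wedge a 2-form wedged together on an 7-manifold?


The degree of a wedge product is the sum of the degrees of the individual forms.
Degrees: 2, 2, 2
Total degree = 2 + 2 + 2 = 6

6


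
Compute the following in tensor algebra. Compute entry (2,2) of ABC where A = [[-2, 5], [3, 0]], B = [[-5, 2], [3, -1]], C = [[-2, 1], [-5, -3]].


(ABC)_{22} = sum_m (AB)_{2m} C_{m2}. First compute row 2 of AB.
(AB)_{21} = 3*-5 + 0*3 = -15
(AB)_{22} = 3*2 + 0*-1 = 6
Now contract with column 2 of C:
(AB)_{21} * C_{12} = -15 * 1 = -15
(AB)_{22} * C_{22} = 6 * -3 = -18
(ABC)_{22} = -15 + -18 = -33

-33


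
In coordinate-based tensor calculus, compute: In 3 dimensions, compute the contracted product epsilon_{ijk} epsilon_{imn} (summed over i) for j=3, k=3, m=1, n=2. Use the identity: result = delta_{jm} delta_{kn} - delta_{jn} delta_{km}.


Using the identity: epsilon_{ijk} epsilon_{imn} = delta_{jm} delta_{kn} - delta_{jn} delta_{km}.
delta_{31} = 0
delta_{32} = 0
delta_{32} = 0
delta_{31} = 0
Result = 0 * 0 - 0 * 0 = 0 - 0 = 0

0


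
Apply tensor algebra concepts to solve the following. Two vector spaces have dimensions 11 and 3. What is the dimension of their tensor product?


The dimension of a tensor product is the product of dimensions.
dim(V) = 11, dim(W) = 3
dim(V (x) W) = 11 * 3 = 33

33


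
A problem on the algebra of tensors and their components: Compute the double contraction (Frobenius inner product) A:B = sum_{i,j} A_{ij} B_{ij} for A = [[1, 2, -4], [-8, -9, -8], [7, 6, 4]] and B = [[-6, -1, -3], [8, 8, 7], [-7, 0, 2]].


A:B = sum over all i,j of A_{ij} * B_{ij}.
Row 1: 1*-6=-6, 2*-1=-2, -4*-3=12 => row sum = 4
Row 2: -8*8=-64, -9*8=-72, -8*7=-56 => row sum = -192
Row 3: 7*-7=-49, 6*0=0, 4*2=8 => row sum = -41
Total = 4 + -192 + -41 = -229

-229


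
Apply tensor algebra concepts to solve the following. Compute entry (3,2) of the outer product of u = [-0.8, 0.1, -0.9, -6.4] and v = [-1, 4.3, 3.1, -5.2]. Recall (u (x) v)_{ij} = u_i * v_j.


The outer product entry T_{ij} = u_i * v_j.
We need i=3, j=2.
u_3 = -0.9, v_2 = 4.3
T_{3,2} = -0.9 * 4.3 = -3.87

-3.87


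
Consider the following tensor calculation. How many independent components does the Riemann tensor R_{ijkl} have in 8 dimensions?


The Riemann tensor in d dimensions has d^2(d^2 - 1)/12 independent components.
d = 8, so d^2 = 64
d^2 - 1 = 63
d^2(d^2 - 1) = 64 * 63 = 4032
Divide by 12: 4032 / 12 = 336

336


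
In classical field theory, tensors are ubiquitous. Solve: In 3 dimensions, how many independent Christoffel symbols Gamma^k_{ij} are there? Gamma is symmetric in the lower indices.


Christoffel symbols Gamma^k_{ij} are symmetric in i,j, so there are d * d(d+1)/2 independent symbols.
d = 3
d(d+1)/2 = 3 * 4 / 2 = 6
Total = 3 * 6 = 18

18


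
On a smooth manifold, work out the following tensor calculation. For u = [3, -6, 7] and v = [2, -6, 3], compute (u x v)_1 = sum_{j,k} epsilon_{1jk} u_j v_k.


(u x v)_1 = sum_{j,k} epsilon_{1jk} u_j v_k. Only permutations of (1,2,3) contribute; the two non-zero terms are:
eps_{123} u_2 v_3 = 1 * -6 * 3 = -18
eps_{132} u_3 v_2 = -1 * 7 * -6 = 42
(u x v)_1 = 24

24


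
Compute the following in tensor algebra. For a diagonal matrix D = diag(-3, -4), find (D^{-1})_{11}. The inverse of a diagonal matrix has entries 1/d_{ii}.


For a diagonal matrix, the inverse has entries (D^{-1})_{ii} = 1/d_{ii}.
The diagonal entries are: d_{11} = -3, d_{22} = -4
We need (D^{-1})_{11} = 1/d_{11} = 1/-3 = -1/3

-1/3


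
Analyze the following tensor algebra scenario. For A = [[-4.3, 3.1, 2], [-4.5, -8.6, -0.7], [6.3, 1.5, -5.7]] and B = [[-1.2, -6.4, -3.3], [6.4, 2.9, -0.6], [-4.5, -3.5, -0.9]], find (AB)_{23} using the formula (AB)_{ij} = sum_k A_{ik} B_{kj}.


(AB)_{ij} = sum_k A_{ik} B_{kj}.
For i=2, j=3:
A_{21} * B_{13} = -4.5 * -3.3 = 14.85
A_{22} * B_{23} = -8.6 * -0.6 = 5.16
A_{23} * B_{33} = -0.7 * -0.9 = 0.63
Sum = 14.85 + 5.16 + 0.63 = 20.64

20.64


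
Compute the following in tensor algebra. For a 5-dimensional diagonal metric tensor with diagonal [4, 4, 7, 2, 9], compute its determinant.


For a diagonal metric, the determinant is the product of diagonal entries.
Diagonal entries: 4, 4, 7, 2, 9
det(g) = 4 * 4 * 7 * 2 * 9 = 2016

2016


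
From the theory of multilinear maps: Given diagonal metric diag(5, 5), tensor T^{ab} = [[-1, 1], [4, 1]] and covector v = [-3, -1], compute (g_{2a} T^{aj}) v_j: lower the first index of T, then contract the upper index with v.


Step 1: lower the first index. For a diagonal metric, g_{ia} T^{aj} = g_{ii} T^{ij} (no sum on i).
g_{22} = 5
S_2{}^1 = 5 * T^{21} = 5 * 4 = 20
S_2{}^2 = 5 * T^{22} = 5 * 1 = 5
Step 2: contract S_2{}^j with v_j.
S_2{}^1 * v_1 = 20 * -3 = -60
S_2{}^2 * v_2 = 5 * -1 = -5
Result = -60 + -5 = -65

-65


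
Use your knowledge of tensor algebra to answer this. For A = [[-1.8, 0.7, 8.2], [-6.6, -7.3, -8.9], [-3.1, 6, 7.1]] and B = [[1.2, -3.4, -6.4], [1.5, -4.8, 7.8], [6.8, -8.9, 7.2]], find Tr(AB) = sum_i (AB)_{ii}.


Tr(AB) = sum_i (AB)_{ii} where (AB)_{ii} = sum_k A_{ik} B_{ki}.
(AB)_{11} = -1.8*1.2 + 0.7*1.5 + 8.2*6.8 = 54.65
(AB)_{22} = -6.6*-3.4 + -7.3*-4.8 + -8.9*-8.9 = 136.69
(AB)_{33} = -3.1*-6.4 + 6*7.8 + 7.1*7.2 = 117.76
Tr(AB) = 54.65 + 136.69 + 117.76 = 309.1

309.1


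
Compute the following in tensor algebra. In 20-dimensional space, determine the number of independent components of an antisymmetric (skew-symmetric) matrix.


An antisymmetric rank-2 tensor satisfies A_{ij} = -A_{ji}, so diagonal entries are zero.
The independent components are the upper-triangular entries: C(n, 2) = n(n-1)/2.
n = 20
C(20, 2) = 20 * 19 / 2 = 380 / 2 = 190

190


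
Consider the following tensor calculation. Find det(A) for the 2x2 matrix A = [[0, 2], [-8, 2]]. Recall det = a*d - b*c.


For a 2x2 matrix [[a, b], [c, d]], det = a*d - b*c.
a = 0, b = 2, c = -8, d = 2
a*d = 0 * 2 = 0
b*c = 2 * -8 = -16
det = 0 - -16 = 16

16


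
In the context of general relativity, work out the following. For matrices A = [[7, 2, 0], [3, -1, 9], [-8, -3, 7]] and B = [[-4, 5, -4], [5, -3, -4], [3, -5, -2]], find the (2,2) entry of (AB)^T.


(AB)^T_{ij} = (AB)_{ji} = sum_k A_{jk} B_{ki}.
For i=2, j=2 we need (AB)_{22}:
A_{21} * B_{12} = 3 * 5 = 15
A_{22} * B_{22} = -1 * -3 = 3
A_{23} * B_{32} = 9 * -5 = -45
Sum = 15 + 3 + -45 = -27

-27


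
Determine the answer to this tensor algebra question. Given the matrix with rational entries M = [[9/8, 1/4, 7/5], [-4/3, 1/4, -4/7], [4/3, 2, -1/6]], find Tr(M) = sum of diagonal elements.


The trace is the sum of diagonal entries.
Diagonal: M[1,1] = 9/8, M[2,2] = 1/4, M[3,3] = -1/6
Tr(M) = 9/8 + 1/4 + -1/6
Computing step by step:
After adding M[1,1]: 9/8
After adding M[2,2]: 11/8
After adding M[3,3]: 29/24
Tr(M) = 29/24

29/24


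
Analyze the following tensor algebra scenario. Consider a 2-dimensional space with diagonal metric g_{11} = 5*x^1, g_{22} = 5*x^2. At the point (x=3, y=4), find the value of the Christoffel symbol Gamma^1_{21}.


For a diagonal metric, Gamma^k_{ij} = (1/2) g^{kk} (dg_{ik}/dx_j + dg_{jk}/dx_i - dg_{ij}/dx_k).
The metric is diagonal, so g_{ab} = 0 for a != b.
At the given point: g_{11} = 15, g_{22} = 45
g^{11} = 1/15
dg_{21}/dx_1 = 0 (off-diagonal)
dg_{11}/dx_2 = dg_{11}/dx_2 = 0
dg_{21}/dx_1 = 0 (off-diagonal)
Numerator = 0 + 0 - 0 = 0
Gamma^1_{21} = 0 / (2 * 15) = 0

0


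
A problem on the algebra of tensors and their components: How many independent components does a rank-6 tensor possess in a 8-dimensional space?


The number of components of a rank-r tensor in d dimensions is d^r.
Here d = 8 and r = 6.
8^6 = 262144

262144


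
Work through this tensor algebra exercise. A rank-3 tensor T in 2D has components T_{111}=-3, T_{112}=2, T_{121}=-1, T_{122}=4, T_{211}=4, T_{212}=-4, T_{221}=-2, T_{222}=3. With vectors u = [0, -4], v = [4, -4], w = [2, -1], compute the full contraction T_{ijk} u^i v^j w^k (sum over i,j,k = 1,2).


S = sum over i,j,k of T_{ijk} u_i v_j w_k. Expanding all 8 terms:
T_{111}*u_1*v_1*w_1 = -3*0*4*2 = 0  (running total: 0)
T_{112}*u_1*v_1*w_2 = 2*0*4*-1 = 0  (running total: 0)
T_{121}*u_1*v_2*w_1 = -1*0*-4*2 = 0  (running total: 0)
T_{122}*u_1*v_2*w_2 = 4*0*-4*-1 = 0  (running total: 0)
T_{211}*u_2*v_1*w_1 = 4*-4*4*2 = -128  (running total: -128)
T_{212}*u_2*v_1*w_2 = -4*-4*4*-1 = -64  (running total: -192)
T_{221}*u_2*v_2*w_1 = -2*-4*-4*2 = -64  (running total: -256)
T_{222}*u_2*v_2*w_2 = 3*-4*-4*-1 = -48  (running total: -304)
S = -304

-304


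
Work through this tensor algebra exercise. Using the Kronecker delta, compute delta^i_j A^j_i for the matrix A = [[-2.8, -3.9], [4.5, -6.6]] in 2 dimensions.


The contraction (trace) of a rank-2 tensor is the sum of its diagonal elements.
Diagonal entries: A[1,1] = -2.8, A[2,2] = -6.6
Tr(A) = -2.8 + -6.6 = -9.4

-9.4


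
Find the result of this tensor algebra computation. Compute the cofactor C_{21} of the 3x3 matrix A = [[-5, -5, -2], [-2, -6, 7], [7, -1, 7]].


To find cofactor C_{21}, delete row 2 and column 1.
The resulting 2x2 submatrix is: [[-5, -2], [-1, 7]]
Minor M_{21} = -5*7 - -2*-1
  = -35 - 2 = -37
Sign = (-1)^(2+1) = (-1)^3 = -1
Cofactor C_{21} = -1 * -37 = 37

37


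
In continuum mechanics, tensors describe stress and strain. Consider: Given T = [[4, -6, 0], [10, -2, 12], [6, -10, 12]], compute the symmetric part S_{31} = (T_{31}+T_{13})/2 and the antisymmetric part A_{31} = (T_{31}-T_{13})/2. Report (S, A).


T_{31} = 6
T_{13} = 0
S_{31} = (6 + 0)/2 = 6/2 = 3
A_{31} = (6 - 0)/2 = 6/2 = 3
Check: S + A = 3 + 3 = 6 = T_{31}.

(3, 3)


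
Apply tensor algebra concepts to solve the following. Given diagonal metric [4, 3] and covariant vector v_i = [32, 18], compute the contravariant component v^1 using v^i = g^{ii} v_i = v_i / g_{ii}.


To raise an index with a diagonal metric: v^i = v_i / g_{ii}.
For index 1: v_1 = 32, g_{11} = 4
v^1 = 32 / 4 = 8

8


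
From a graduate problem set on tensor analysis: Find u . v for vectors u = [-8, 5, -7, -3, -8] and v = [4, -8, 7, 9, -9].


The inner product u . v = sum of u_i * v_i.
Term-by-term: -8 * 4, 5 * -8, -7 * 7, -3 * 9, -8 * -9
Products: -32, -40, -49, -27, 72
Sum = -32 + -40 + -49 + -27 + 72 = -76

-76


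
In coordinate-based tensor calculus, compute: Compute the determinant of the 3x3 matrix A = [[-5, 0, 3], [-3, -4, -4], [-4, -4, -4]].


Expanding along the first row, det(A) = a11*M_11 - a12*M_12 + a13*M_13, where M_1j is the (1,j) minor.
Minor M_11 = -4*-4 - -4*-4 = 0
Minor M_12 = -3*-4 - -4*-4 = -4
Minor M_13 = -3*-4 - -4*-4 = -4
det = -5*(0) - 0*(-4) + 3*(-4)
    = 0 - 0 + -12
    = -12

-12


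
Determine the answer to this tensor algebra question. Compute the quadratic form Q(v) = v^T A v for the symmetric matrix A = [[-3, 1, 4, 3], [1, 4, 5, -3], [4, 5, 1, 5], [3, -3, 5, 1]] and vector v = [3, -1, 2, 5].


First compute Av:
(Av)_1 = -3*3 + 1*-1 + 4*2 + 3*5 = 13
(Av)_2 = 1*3 + 4*-1 + 5*2 + -3*5 = -6
(Av)_3 = 4*3 + 5*-1 + 1*2 + 5*5 = 34
(Av)_4 = 3*3 + -3*-1 + 5*2 + 1*5 = 27
Av = [13, -6, 34, 27]
Then v^T (Av) = 3*13 + -1*-6 + 2*34 + 5*27
= 39 + 6 + 68 + 135 = 248

248


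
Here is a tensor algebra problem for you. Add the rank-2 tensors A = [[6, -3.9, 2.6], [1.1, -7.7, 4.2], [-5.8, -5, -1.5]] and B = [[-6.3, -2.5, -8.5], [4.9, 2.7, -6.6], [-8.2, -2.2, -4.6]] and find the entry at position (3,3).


Tensor addition is component-wise: (A + B)_{ij} = A_{ij} + B_{ij}.
A_{33} = -1.5
B_{33} = -4.6
(A + B)_{33} = -1.5 + -4.6 = -6.1

-6.1


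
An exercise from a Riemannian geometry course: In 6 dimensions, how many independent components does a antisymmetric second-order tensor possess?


A antisymmetric rank-2 tensor in d dimensions has d(d-1)/2 independent components.
d = 6
d(d-1)/2 = 6 * 5 / 2 = 30 / 2 = 15

15


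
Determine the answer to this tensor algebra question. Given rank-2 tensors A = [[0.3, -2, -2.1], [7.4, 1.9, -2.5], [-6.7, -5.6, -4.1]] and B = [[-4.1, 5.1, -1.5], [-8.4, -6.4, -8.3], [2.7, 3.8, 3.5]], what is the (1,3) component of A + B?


Tensor addition is component-wise: (A + B)_{ij} = A_{ij} + B_{ij}.
A_{13} = -2.1
B_{13} = -1.5
(A + B)_{13} = -2.1 + -1.5 = -3.6

-3.6


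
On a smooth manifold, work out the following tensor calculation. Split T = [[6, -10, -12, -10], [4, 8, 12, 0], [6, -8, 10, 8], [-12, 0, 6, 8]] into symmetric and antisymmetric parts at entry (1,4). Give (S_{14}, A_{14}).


T_{14} = -10
T_{41} = -12
S_{14} = (-10 + -12)/2 = -22/2 = -11
A_{14} = (-10 - -12)/2 = 2/2 = 1
Check: S + A = -11 + 1 = -10 = T_{14}.

(-11, 1)


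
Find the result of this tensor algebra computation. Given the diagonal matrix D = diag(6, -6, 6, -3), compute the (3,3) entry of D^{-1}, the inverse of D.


For a diagonal matrix, the inverse has entries (D^{-1})_{ii} = 1/d_{ii}.
The diagonal entries are: d_{11} = 6, d_{22} = -6, d_{33} = 6, d_{44} = -3
We need (D^{-1})_{33} = 1/d_{33} = 1/6 = 1/6

1/6


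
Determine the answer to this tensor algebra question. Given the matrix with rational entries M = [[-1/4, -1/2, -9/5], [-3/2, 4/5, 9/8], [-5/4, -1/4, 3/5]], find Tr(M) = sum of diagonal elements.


The trace is the sum of diagonal entries.
Diagonal: M[1,1] = -1/4, M[2,2] = 4/5, M[3,3] = 3/5
Tr(M) = -1/4 + 4/5 + 3/5
Computing step by step:
After adding M[1,1]: -1/4
After adding M[2,2]: 11/20
After adding M[3,3]: 23/20
Tr(M) = 23/20

23/20


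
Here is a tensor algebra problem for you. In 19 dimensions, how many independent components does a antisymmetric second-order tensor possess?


A antisymmetric rank-2 tensor in d dimensions has d(d-1)/2 independent components.
d = 19
d(d-1)/2 = 19 * 18 / 2 = 342 / 2 = 171

171


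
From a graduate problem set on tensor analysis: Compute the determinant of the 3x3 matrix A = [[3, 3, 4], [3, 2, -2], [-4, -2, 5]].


Expanding along the first row, det(A) = a11*M_11 - a12*M_12 + a13*M_13, where M_1j is the (1,j) minor.
Minor M_11 = 2*5 - -2*-2 = 6
Minor M_12 = 3*5 - -2*-4 = 7
Minor M_13 = 3*-2 - 2*-4 = 2
det = 3*(6) - 3*(7) + 4*(2)
    = 18 - 21 + 8
    = 5

5


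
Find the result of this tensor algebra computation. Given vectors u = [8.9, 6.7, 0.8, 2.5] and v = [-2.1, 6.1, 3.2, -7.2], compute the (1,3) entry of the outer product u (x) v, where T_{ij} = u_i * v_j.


The outer product entry T_{ij} = u_i * v_j.
We need i=1, j=3.
u_1 = 8.9, v_3 = 3.2
T_{1,3} = 8.9 * 3.2 = 28.48

28.48


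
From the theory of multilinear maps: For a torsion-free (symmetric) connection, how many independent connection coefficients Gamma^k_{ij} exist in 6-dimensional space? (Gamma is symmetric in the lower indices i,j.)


Christoffel symbols Gamma^k_{ij} are symmetric in i,j, so there are d * d(d+1)/2 independent symbols.
d = 6
d(d+1)/2 = 6 * 7 / 2 = 21
Total = 6 * 21 = 126

126


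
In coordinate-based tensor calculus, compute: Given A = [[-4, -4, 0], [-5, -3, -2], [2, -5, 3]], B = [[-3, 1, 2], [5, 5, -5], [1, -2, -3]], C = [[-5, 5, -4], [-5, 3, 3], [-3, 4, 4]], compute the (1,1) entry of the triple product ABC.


(ABC)_{11} = sum_m (AB)_{1m} C_{m1}. First compute row 1 of AB.
(AB)_{11} = -4*-3 + -4*5 + 0*1 = -8
(AB)_{12} = -4*1 + -4*5 + 0*-2 = -24
(AB)_{13} = -4*2 + -4*-5 + 0*-3 = 12
Now contract with column 1 of C:
(AB)_{11} * C_{11} = -8 * -5 = 40
(AB)_{12} * C_{21} = -24 * -5 = 120
(AB)_{13} * C_{31} = 12 * -3 = -36
(ABC)_{11} = 40 + 120 + -36 = 124

124


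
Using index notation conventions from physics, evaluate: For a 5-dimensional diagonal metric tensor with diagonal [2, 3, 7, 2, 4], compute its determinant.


For a diagonal metric, the determinant is the product of diagonal entries.
Diagonal entries: 2, 3, 7, 2, 4
det(g) = 2 * 3 * 7 * 2 * 4 = 336

336


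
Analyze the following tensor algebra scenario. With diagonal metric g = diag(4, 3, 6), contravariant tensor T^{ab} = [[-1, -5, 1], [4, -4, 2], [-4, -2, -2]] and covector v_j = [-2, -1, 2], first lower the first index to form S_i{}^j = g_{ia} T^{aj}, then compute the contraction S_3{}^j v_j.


Step 1: lower the first index. For a diagonal metric, g_{ia} T^{aj} = g_{ii} T^{ij} (no sum on i).
g_{33} = 6
S_3{}^1 = 6 * T^{31} = 6 * -4 = -24
S_3{}^2 = 6 * T^{32} = 6 * -2 = -12
S_3{}^3 = 6 * T^{33} = 6 * -2 = -12
Step 2: contract S_3{}^j with v_j.
S_3{}^1 * v_1 = -24 * -2 = 48
S_3{}^2 * v_2 = -12 * -1 = 12
S_3{}^3 * v_3 = -12 * 2 = -24
Result = 48 + 12 + -24 = 36

36


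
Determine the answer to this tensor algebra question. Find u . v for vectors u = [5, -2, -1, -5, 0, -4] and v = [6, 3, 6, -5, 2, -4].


The inner product u . v = sum of u_i * v_i.
Term-by-term: 5 * 6, -2 * 3, -1 * 6, -5 * -5, 0 * 2, -4 * -4
Products: 30, -6, -6, 25, 0, 16
Sum = 30 + -6 + -6 + 25 + 0 + 16 = 59

59


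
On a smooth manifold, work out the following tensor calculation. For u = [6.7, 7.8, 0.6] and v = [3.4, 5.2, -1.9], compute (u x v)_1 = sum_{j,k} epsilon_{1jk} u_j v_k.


(u x v)_1 = sum_{j,k} epsilon_{1jk} u_j v_k. Only permutations of (1,2,3) contribute; the two non-zero terms are:
eps_{123} u_2 v_3 = 1 * 7.8 * -1.9 = -14.82
eps_{132} u_3 v_2 = -1 * 0.6 * 5.2 = -3.12
(u x v)_1 = -17.94

-17.94


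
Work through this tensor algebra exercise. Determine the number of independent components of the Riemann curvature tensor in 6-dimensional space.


The Riemann tensor in d dimensions has d^2(d^2 - 1)/12 independent components.
d = 6, so d^2 = 36
d^2 - 1 = 35
d^2(d^2 - 1) = 36 * 35 = 1260
Divide by 12: 1260 / 12 = 105

105


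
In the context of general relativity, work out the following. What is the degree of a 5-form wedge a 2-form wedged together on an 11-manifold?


The degree of a wedge product is the sum of the degrees of the individual forms.
Degrees: 5, 2
Total degree = 5 + 2 = 7

7
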